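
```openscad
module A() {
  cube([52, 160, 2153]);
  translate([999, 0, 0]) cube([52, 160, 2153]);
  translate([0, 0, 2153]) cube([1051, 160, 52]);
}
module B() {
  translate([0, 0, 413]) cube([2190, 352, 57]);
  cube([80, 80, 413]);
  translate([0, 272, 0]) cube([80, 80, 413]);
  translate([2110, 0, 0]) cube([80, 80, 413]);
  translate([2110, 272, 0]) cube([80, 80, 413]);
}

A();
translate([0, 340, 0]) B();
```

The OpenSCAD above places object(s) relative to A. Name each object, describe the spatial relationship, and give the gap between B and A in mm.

A is a door frame. B is a bench. The bench is on the floor beside the door frame on its +y side. The gap between the bench and the door frame is 180 mm.

The bench's nearest face is 180 mm from the door frame's +y face.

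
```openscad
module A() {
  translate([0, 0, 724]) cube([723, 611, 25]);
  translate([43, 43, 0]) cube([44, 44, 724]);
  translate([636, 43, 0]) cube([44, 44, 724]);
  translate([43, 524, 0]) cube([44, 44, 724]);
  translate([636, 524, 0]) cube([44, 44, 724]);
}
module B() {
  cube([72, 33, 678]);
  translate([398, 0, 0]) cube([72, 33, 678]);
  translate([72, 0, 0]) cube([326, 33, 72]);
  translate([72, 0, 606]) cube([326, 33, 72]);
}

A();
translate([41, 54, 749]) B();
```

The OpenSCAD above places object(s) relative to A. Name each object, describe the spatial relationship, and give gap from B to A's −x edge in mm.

A is a table. B is a picture frame. The picture frame is on top of the table. The gap from the picture frame to the table's −x edge is 41 mm.

The picture frame's min-x is at 41; the table's min-x is 0; gap = 41 mm.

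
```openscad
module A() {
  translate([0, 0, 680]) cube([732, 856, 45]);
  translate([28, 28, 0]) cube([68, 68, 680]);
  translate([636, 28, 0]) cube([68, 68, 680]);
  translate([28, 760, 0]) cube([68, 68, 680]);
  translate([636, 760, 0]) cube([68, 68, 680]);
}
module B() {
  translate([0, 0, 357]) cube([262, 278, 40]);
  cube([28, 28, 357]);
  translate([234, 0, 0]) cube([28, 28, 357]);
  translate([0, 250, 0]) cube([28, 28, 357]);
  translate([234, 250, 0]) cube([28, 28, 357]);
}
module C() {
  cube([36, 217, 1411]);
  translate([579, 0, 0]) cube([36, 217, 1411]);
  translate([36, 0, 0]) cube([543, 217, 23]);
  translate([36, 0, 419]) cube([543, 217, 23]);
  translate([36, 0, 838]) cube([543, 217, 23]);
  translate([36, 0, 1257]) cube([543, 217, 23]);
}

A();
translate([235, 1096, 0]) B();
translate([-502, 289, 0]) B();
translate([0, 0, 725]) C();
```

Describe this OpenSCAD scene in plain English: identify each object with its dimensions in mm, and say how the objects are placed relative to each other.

A is a rectangular dining table. The top is 732×856×45 mm with its upper surface at z = 725 mm. It stands on four 68×68 mm square legs, each inset 28 mm from the nearest pair of top edges, running from the floor to the underside of the top.

B is a four-legged stool. The seat is a 262×278×40 mm slab whose top surface is at z = 397 mm; four square legs, each 28×28 mm in cross-section, run from the floor (z = 0) to the underside of the seat, each flush with a corner of the seat.

C is a bookshelf 615 mm wide overall, 217 mm deep and 1411 mm tall. The two sides are 36 mm thick vertical panels. 4 horizontal shelves of 23 mm thickness span between the inner faces of the sides; the lowest shelf sits on the floor and shelves are stacked with a clear vertical gap of 396 mm between each pair.

Two stools sit around the table at the +y, −x sides. The bookshelf is on top of the table.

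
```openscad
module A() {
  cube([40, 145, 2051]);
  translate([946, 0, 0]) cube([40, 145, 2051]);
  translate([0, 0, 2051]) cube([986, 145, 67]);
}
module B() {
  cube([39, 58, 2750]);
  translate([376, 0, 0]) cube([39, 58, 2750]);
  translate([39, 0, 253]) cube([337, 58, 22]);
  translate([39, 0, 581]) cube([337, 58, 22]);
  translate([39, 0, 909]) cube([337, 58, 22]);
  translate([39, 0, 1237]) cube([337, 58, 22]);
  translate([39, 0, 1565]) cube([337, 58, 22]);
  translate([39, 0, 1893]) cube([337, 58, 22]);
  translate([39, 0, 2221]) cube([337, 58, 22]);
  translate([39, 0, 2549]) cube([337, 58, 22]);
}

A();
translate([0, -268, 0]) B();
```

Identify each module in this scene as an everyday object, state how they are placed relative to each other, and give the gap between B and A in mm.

The ladder's nearest face is 210 mm from the door frame's −y face.

A is a door frame. B is a ladder. The ladder is on the floor beside the door frame on its −y side. The gap between the ladder and the door frame is 210 mm.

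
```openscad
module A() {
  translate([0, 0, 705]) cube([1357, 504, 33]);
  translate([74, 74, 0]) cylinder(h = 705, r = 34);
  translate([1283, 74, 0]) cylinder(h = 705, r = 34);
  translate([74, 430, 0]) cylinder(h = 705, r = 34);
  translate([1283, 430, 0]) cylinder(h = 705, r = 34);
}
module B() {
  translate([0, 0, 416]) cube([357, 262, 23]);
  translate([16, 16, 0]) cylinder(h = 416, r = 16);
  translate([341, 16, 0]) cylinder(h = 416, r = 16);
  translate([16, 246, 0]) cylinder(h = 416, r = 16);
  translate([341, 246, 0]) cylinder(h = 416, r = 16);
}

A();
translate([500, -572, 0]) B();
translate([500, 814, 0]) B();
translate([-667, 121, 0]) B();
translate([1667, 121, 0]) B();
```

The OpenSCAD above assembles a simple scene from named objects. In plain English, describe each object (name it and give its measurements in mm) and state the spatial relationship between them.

A is a table: top 1357 mm (x) × 504 mm (y), 33 mm thick, upper face at z = 738 mm, on four round legs of 68 mm diameter, each leg's bounding box inset 40 mm from the nearest pair of top edges, running from z = 0 to the bottom of the top.

B is a simple wooden stool: a rectangular seat 357 mm (x) by 262 mm (y), 23 mm thick, top face at z = 439 mm, on four round legs, each 32 mm in diameter. The legs rest on z = 0, each leg's axis is inset half a diameter from the nearest pair of seat edges (so the leg's bounding box is flush with the corner).

Four stools sit around the table at the −y, +y, −x, +x sides.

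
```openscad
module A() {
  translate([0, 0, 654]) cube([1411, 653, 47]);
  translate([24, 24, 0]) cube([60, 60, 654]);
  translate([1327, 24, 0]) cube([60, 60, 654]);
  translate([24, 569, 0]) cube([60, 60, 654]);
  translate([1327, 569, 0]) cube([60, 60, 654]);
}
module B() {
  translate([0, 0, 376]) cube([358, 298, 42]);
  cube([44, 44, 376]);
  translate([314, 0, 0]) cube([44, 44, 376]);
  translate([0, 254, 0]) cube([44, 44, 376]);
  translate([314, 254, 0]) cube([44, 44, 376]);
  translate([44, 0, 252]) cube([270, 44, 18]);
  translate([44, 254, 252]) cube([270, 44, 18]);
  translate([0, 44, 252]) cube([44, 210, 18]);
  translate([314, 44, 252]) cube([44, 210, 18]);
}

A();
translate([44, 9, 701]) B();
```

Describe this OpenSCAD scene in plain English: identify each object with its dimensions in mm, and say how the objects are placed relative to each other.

A is a table: top 1411 mm (x) × 653 mm (y), 47 mm thick, upper face at z = 701 mm, on four 60×60 mm square legs, each inset 24 mm from the nearest pair of top edges, running from z = 0 to the bottom of the top.

B is a simple wooden stool: a rectangular seat 358 mm (x) by 298 mm (y), 42 mm thick, top face at z = 418 mm, on four square legs, each 44×44 mm in cross-section. The legs rest on z = 0, each flush with a corner of the seat. Four stretchers, 44 mm wide and 18 mm tall, connect adjacent legs with their undersides at z = 252 mm, each running between the inner faces of the legs it joins and aligned with the legs' outer faces on the other axis.

The stool is on top of the table.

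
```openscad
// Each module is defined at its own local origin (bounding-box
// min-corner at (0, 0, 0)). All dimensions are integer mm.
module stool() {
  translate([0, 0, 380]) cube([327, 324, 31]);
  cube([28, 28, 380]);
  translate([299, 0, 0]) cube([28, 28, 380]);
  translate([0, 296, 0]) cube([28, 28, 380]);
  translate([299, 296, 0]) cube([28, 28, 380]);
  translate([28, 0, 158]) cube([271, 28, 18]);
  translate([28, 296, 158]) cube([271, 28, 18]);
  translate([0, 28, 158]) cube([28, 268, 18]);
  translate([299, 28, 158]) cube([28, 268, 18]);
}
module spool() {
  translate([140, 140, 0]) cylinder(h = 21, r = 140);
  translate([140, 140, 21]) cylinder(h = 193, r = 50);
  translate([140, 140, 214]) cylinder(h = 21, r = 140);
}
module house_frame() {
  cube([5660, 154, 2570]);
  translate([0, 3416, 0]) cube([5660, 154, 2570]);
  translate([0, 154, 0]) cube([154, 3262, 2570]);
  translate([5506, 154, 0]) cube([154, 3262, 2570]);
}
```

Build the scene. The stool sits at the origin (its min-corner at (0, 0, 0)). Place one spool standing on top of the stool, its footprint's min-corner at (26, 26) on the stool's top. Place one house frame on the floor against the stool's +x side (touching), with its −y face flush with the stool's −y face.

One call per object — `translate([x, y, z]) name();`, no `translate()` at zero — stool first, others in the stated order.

stool();
translate([26, 26, 411]) spool();
translate([327, 0, 0]) house_frame();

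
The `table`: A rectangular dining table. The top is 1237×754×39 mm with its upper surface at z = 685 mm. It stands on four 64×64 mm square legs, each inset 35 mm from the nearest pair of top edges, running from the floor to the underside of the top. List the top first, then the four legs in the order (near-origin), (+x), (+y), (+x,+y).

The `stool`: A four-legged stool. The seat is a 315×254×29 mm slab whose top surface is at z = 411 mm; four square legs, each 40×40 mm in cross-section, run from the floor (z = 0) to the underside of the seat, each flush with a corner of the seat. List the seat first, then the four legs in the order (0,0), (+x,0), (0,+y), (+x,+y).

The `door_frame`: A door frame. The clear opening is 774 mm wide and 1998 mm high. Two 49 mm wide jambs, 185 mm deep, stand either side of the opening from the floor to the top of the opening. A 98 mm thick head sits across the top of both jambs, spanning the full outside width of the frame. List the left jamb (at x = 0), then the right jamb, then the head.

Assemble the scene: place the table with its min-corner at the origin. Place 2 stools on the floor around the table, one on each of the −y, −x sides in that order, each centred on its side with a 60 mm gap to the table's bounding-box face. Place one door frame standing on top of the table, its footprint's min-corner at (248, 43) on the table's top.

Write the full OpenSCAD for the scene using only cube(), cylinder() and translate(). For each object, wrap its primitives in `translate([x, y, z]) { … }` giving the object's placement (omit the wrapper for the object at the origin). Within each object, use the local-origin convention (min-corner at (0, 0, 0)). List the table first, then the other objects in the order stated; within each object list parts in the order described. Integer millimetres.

translate([0, 0, 646]) cube([1237, 754, 39]);
translate([35, 35, 0]) cube([64, 64, 646]);
translate([1138, 35, 0]) cube([64, 64, 646]);
translate([35, 655, 0]) cube([64, 64, 646]);
translate([1138, 655, 0]) cube([64, 64, 646]);
translate([461, -314, 0]) {
  translate([0, 0, 382]) cube([315, 254, 29]);
  cube([40, 40, 382]);
  translate([275, 0, 0]) cube([40, 40, 382]);
  translate([0, 214, 0]) cube([40, 40, 382]);
  translate([275, 214, 0]) cube([40, 40, 382]);
}
translate([-375, 250, 0]) {
  translate([0, 0, 382]) cube([315, 254, 29]);
  cube([40, 40, 382]);
  translate([275, 0, 0]) cube([40, 40, 382]);
  translate([0, 214, 0]) cube([40, 40, 382]);
  translate([275, 214, 0]) cube([40, 40, 382]);
}
translate([248, 43, 685]) {
  cube([49, 185, 1998]);
  translate([823, 0, 0]) cube([49, 185, 1998]);
  translate([0, 0, 1998]) cube([872, 185, 98]);
}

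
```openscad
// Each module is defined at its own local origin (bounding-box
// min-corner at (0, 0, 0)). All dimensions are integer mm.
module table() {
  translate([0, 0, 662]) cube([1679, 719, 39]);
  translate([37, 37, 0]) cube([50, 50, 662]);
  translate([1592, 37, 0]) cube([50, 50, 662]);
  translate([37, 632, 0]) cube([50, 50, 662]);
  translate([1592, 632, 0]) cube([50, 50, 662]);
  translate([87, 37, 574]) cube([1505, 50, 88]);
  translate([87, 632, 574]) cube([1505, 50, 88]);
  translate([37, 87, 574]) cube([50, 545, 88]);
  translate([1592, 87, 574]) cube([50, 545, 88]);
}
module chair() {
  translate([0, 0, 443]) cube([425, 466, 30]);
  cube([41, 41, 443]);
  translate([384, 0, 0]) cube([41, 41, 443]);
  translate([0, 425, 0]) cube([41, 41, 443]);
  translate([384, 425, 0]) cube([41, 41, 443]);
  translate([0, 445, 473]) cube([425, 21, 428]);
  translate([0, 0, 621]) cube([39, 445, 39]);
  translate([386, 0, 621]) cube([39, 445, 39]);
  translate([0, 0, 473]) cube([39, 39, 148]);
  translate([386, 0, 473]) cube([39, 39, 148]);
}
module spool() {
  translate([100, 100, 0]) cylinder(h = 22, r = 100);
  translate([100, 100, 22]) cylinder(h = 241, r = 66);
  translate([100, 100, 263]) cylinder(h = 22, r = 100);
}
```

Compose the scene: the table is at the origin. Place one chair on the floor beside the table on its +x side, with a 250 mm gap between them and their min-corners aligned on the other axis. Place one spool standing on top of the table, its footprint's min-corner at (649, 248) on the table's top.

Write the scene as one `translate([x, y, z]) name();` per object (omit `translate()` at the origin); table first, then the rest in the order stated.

table();
translate([1929, 0, 0]) chair();
translate([649, 248, 701]) spool();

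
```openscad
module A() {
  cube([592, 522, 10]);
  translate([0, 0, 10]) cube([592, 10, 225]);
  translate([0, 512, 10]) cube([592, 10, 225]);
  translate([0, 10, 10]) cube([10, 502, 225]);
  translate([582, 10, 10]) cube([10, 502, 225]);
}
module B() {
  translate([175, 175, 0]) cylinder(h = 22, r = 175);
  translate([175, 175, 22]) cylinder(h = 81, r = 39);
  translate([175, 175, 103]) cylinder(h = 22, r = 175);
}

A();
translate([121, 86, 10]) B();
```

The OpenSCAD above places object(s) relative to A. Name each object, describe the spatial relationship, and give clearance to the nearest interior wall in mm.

A is an open box. B is a spool. The spool sits inside the open box, centred. The clearance to the nearest interior wall is 76 mm.

Clearances: x = 111, y = 76; minimum 76 mm.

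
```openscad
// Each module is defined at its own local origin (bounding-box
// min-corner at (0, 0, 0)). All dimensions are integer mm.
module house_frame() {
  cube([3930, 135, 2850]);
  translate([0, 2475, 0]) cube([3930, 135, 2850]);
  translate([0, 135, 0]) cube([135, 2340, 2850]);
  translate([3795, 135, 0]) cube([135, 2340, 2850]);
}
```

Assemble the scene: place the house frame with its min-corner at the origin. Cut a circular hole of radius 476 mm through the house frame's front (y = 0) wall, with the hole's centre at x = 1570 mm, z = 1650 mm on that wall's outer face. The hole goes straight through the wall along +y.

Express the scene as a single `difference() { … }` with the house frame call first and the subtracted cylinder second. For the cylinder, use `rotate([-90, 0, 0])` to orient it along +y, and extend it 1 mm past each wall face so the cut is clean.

difference() {
  house_frame();
  translate([1570, -1, 1650]) rotate([-90, 0, 0]) cylinder(h = 137, r = 476);
}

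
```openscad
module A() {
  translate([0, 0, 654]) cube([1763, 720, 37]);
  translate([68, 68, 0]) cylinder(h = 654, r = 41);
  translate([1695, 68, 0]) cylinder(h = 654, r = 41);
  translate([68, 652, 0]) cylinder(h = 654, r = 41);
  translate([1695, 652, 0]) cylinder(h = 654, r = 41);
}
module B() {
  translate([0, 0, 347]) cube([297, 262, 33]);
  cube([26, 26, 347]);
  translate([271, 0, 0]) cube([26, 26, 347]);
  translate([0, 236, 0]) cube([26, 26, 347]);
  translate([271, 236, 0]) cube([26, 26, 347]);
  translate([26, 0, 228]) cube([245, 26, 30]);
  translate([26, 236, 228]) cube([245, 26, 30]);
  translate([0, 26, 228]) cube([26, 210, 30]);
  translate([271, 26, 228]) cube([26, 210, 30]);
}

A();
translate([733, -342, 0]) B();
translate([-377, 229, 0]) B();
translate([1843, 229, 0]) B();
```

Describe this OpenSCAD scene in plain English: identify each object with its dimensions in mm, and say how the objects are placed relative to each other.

A is a table: top 1763 mm (x) × 720 mm (y), 37 mm thick, upper face at z = 691 mm, on four round legs of 82 mm diameter, each leg's bounding box inset 27 mm from the nearest pair of top edges, running from z = 0 to the bottom of the top.

B is a four-legged stool. The seat is 297×262 mm, 33 mm thick, top at z = 380 mm. It stands on four square legs, each 26×26 mm in cross-section, from z = 0 to the seat underside, each flush with a corner of the seat. Four stretchers, 26 mm wide and 30 mm tall, connect adjacent legs with their undersides at z = 228 mm, each running between the inner faces of the legs it joins and aligned with the legs' outer faces on the other axis.

Three stools sit around the table at the −y, −x, +x sides.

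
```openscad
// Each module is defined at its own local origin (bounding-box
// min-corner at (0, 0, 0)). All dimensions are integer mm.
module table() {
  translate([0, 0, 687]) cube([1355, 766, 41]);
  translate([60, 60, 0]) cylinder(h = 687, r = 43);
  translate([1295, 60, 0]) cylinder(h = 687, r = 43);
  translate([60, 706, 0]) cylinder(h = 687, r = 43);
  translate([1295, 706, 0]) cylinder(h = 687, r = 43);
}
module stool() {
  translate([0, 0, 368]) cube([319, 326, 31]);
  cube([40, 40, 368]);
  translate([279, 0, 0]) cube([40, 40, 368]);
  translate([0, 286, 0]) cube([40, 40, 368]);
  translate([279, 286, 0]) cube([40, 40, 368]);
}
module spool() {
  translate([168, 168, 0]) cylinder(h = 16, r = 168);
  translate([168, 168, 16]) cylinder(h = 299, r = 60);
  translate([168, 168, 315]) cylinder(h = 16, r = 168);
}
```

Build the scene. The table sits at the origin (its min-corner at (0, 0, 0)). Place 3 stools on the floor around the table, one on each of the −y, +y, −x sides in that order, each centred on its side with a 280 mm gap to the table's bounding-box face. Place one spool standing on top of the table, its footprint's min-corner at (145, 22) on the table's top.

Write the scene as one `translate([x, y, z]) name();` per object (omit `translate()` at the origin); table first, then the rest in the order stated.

table();
translate([518, -606, 0]) stool();
translate([518, 1046, 0]) stool();
translate([-599, 220, 0]) stool();
translate([145, 22, 728]) spool();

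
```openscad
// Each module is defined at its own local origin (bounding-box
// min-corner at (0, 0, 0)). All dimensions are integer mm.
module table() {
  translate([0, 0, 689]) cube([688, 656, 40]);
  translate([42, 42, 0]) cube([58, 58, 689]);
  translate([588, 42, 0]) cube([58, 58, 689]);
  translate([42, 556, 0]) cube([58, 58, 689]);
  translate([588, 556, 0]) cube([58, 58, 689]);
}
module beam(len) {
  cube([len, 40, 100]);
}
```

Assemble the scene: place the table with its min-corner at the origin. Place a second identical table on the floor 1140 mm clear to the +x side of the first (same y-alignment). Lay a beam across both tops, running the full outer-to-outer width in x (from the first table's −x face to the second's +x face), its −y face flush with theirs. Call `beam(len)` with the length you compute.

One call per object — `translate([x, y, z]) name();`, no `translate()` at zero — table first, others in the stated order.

table();
translate([1828, 0, 0]) table();
translate([0, 0, 729]) beam(2516);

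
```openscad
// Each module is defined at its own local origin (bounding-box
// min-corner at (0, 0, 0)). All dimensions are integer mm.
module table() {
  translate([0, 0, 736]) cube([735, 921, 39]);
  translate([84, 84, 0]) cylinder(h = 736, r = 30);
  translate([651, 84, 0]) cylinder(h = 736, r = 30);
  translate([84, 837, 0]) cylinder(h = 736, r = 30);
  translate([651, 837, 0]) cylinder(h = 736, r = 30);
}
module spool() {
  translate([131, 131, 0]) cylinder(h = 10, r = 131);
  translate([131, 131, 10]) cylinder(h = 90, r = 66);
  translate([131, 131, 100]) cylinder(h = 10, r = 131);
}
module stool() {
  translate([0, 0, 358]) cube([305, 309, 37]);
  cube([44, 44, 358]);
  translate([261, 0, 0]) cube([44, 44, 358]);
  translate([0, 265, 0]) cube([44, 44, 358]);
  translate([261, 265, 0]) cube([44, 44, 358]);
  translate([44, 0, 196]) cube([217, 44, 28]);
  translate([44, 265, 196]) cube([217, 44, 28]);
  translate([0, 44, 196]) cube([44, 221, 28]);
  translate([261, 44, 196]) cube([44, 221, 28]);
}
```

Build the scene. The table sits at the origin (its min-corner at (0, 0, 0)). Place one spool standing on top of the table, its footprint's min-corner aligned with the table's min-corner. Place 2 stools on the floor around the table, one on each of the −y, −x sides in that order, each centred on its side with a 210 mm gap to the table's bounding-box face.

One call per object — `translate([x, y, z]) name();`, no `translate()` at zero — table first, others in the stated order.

table();
translate([0, 0, 775]) spool();
translate([215, -519, 0]) stool();
translate([-515, 306, 0]) stool();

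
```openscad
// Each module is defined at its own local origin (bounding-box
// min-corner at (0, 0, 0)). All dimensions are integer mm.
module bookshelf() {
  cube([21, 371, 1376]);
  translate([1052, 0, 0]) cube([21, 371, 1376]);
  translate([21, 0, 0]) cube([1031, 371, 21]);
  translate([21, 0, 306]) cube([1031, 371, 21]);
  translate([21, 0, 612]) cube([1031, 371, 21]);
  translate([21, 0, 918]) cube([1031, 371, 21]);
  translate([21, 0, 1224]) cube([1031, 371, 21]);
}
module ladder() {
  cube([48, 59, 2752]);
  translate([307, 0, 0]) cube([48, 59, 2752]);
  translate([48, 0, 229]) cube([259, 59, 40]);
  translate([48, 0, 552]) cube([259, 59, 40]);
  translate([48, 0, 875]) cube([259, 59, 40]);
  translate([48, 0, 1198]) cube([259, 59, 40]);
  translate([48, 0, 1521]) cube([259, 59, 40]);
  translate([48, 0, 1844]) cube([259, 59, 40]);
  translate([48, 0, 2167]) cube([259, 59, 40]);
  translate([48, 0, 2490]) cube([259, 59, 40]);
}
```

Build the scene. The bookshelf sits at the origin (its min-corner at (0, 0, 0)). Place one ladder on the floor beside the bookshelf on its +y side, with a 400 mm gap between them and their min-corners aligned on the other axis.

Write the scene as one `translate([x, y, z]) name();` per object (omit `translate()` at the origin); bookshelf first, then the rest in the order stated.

bookshelf();
translate([0, 771, 0]) ladder();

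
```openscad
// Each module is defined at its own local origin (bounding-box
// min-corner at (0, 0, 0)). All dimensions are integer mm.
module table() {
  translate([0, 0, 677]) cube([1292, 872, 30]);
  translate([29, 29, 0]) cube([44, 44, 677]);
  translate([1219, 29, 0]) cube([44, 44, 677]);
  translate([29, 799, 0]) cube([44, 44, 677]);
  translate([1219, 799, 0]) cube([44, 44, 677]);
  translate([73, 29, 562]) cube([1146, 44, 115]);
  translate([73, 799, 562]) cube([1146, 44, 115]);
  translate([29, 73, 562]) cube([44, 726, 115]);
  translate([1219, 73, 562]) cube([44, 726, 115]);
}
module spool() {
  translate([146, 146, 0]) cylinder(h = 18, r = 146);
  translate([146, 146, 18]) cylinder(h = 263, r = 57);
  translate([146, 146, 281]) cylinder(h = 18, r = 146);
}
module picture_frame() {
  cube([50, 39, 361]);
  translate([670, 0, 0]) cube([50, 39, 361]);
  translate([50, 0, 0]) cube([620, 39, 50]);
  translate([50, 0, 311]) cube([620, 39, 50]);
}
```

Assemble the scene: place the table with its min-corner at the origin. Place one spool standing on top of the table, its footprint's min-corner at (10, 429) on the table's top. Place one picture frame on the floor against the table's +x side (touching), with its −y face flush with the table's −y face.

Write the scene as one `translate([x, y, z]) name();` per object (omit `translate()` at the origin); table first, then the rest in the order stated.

table();
translate([10, 429, 707]) spool();
translate([1292, 0, 0]) picture_frame();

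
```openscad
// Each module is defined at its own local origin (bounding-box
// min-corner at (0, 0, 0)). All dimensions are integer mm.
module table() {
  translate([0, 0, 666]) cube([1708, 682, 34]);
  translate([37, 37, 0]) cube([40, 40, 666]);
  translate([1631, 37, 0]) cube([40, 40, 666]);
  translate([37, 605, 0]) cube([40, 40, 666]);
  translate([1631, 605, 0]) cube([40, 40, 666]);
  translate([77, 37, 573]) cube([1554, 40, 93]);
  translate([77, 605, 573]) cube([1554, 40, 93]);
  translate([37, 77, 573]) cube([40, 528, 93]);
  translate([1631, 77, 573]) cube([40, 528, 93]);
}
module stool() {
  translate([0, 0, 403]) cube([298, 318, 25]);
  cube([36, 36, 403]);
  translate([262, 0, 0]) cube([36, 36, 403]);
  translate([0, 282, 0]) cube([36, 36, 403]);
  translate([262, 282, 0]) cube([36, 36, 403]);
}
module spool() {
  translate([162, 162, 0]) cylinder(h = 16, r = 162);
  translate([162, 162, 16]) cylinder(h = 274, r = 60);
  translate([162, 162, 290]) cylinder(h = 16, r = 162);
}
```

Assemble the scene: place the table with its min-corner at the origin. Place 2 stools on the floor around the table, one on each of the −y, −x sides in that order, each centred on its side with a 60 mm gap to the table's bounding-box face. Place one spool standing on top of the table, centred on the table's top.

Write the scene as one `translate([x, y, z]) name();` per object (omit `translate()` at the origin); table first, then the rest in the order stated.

table();
translate([705, -378, 0]) stool();
translate([-358, 182, 0]) stool();
translate([692, 179, 700]) spool();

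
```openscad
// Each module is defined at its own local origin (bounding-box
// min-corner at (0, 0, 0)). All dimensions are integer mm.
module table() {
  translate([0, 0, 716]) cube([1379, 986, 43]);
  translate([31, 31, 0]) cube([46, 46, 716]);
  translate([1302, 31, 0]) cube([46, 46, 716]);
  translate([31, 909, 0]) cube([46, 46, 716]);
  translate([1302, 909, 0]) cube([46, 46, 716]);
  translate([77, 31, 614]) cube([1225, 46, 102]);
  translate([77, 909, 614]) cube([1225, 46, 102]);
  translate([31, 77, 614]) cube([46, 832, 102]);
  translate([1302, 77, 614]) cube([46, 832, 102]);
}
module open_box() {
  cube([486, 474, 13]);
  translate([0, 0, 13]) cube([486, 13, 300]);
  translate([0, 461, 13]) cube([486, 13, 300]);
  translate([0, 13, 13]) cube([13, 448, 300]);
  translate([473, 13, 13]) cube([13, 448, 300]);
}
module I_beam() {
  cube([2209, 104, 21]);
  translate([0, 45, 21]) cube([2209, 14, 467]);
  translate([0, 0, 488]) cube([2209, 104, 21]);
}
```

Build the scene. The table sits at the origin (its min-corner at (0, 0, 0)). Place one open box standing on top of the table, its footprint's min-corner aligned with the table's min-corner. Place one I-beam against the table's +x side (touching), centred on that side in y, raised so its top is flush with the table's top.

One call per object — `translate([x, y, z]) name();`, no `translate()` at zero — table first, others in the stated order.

table();
translate([0, 0, 759]) open_box();
translate([1379, 441, 250]) I_beam();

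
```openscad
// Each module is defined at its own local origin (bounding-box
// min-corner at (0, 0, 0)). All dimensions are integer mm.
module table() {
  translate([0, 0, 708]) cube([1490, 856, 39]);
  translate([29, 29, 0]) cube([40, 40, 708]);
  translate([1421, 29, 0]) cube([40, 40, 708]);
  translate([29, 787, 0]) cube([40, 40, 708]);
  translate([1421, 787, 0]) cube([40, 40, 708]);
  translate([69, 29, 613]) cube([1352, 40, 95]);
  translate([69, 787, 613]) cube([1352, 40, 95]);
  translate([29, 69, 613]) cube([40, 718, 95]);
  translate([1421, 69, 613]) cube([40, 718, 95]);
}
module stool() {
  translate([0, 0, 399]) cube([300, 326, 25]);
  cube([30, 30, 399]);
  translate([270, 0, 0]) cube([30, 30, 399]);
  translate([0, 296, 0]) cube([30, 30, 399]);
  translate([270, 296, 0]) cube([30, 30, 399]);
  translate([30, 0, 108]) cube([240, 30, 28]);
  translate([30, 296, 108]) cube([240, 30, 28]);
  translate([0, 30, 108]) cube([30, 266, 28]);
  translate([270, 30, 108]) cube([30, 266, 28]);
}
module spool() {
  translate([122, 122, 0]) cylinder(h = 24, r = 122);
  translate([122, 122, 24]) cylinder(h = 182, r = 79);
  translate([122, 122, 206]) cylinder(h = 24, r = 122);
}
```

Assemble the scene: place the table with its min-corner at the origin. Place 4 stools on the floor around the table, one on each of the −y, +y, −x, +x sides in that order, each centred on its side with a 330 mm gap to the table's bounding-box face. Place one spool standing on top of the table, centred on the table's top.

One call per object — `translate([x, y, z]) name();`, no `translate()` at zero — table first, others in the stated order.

table();
translate([595, -656, 0]) stool();
translate([595, 1186, 0]) stool();
translate([-630, 265, 0]) stool();
translate([1820, 265, 0]) stool();
translate([623, 306, 747]) spool();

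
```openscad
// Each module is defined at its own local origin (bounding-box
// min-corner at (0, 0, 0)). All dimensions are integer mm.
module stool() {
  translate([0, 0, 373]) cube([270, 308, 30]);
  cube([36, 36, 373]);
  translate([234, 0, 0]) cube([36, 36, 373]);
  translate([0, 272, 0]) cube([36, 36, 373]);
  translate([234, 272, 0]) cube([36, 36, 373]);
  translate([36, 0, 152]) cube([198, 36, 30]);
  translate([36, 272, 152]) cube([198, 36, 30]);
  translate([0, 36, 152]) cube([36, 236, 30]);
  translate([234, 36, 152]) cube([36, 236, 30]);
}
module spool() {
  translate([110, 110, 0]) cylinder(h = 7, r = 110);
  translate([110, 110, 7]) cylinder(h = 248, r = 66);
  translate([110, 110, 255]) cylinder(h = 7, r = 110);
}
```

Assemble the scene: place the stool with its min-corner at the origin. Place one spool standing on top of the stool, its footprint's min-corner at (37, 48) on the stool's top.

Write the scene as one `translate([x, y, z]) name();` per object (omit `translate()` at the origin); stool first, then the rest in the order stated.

stool();
translate([37, 48, 403]) spool();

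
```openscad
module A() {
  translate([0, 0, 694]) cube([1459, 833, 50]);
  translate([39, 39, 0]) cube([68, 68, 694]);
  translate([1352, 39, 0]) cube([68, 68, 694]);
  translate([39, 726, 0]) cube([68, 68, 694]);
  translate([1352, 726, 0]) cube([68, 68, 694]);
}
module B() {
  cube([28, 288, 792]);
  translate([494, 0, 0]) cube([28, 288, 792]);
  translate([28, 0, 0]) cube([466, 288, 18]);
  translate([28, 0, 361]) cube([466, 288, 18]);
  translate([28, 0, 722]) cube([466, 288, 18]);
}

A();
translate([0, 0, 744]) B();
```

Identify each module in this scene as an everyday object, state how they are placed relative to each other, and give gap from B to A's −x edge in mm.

The bookshelf's min-x is at 0; the table's min-x is 0; gap = 0 mm.

A is a table. B is a bookshelf. The bookshelf is on top of the table. The gap from the bookshelf to the table's −x edge is 0 mm.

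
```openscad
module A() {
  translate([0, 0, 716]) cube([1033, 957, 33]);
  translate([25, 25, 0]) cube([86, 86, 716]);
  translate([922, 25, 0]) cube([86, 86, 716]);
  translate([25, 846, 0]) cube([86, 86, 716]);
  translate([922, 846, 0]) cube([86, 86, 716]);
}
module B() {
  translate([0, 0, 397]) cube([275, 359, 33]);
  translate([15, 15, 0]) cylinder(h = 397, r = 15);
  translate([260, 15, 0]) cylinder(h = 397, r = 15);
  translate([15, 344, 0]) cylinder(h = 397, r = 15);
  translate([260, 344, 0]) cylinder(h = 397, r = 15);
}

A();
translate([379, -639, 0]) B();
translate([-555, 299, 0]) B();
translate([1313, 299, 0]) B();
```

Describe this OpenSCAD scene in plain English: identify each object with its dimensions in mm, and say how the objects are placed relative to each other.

A is a table: top 1033 mm (x) × 957 mm (y), 33 mm thick, upper face at z = 749 mm, on four 86×86 mm square legs, each inset 25 mm from the nearest pair of top edges, running from z = 0 to the bottom of the top.

B is a four-legged stool. The seat is 275×359 mm, 33 mm thick, top at z = 430 mm. It stands on four round legs, each 30 mm in diameter, from z = 0 to the seat underside, each leg's axis is inset half a diameter from the nearest pair of seat edges (so the leg's bounding box is flush with the corner).

Three stools sit around the table at the −y, −x, +x sides.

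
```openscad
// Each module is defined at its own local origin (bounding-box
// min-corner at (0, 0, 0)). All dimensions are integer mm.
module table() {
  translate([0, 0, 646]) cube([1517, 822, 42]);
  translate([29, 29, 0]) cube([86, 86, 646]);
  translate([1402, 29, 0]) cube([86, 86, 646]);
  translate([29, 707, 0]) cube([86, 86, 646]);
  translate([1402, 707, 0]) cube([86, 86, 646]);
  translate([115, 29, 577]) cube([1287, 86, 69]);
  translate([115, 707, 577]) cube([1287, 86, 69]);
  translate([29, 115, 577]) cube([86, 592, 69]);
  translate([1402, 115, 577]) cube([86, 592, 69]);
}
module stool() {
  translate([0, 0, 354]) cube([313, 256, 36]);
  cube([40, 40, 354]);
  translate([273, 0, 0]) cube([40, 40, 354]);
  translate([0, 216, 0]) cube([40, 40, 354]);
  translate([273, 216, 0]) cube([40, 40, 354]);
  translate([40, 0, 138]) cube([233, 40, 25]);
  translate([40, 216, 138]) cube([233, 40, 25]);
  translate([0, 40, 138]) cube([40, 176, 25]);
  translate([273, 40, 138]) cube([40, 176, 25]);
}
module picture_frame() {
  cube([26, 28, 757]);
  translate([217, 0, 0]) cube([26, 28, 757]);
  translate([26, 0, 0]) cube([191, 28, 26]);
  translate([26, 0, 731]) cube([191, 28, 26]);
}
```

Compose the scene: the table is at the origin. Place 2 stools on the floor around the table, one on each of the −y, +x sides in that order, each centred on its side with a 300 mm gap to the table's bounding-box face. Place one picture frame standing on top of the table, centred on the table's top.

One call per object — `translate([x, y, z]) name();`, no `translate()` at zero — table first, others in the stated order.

table();
translate([602, -556, 0]) stool();
translate([1817, 283, 0]) stool();
translate([637, 397, 688]) picture_frame();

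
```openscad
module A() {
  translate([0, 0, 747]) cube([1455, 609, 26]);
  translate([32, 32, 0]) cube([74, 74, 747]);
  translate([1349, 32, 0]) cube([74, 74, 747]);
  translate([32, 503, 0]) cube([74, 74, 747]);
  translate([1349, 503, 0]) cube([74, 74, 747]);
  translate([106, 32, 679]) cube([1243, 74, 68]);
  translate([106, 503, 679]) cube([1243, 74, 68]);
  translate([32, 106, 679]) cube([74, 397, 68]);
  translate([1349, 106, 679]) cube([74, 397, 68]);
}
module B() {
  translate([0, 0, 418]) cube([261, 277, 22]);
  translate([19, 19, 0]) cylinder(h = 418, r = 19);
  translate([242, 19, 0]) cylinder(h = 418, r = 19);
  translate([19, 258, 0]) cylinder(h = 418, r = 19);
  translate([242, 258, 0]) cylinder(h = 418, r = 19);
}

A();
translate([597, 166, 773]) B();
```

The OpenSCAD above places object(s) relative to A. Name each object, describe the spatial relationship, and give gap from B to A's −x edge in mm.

A is a table. B is a stool. The stool is on top of the table, centred. The gap from the stool to the table's −x edge is 597 mm.

The stool's min-x is at 597; the table's min-x is 0; gap = 597 mm.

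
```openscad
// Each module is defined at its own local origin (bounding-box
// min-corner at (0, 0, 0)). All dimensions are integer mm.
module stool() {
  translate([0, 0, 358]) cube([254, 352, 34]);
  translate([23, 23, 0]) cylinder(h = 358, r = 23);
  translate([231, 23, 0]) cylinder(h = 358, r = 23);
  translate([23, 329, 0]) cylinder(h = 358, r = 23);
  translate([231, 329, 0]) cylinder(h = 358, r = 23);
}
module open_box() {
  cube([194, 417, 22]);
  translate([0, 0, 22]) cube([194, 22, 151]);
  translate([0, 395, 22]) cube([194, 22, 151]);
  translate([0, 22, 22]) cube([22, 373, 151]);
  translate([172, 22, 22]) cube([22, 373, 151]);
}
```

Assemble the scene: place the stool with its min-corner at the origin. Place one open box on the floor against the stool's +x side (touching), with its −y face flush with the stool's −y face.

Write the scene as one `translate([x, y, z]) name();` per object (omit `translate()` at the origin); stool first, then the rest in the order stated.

stool();
translate([254, 0, 0]) open_box();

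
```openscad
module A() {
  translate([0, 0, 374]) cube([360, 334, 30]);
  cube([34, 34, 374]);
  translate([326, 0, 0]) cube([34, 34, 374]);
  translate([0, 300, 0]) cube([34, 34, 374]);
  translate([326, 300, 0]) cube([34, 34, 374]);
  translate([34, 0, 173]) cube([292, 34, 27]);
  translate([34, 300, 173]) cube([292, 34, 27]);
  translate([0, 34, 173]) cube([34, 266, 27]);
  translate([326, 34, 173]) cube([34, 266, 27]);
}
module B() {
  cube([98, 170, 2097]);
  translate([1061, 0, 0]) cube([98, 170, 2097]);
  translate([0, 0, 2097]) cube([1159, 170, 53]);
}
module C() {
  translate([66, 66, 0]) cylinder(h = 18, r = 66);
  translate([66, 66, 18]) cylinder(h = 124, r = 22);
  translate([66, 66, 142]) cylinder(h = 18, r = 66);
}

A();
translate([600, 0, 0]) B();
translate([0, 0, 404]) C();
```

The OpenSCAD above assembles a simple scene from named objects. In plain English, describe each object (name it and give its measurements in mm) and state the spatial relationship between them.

A is a simple wooden stool: a rectangular seat 360 mm (x) by 334 mm (y), 30 mm thick, top face at z = 404 mm, on four square legs, each 34×34 mm in cross-section. The legs rest on z = 0, each flush with a corner of the seat. Four stretchers, 34 mm wide and 27 mm tall, connect adjacent legs with their undersides at z = 173 mm, each running between the inner faces of the legs it joins and aligned with the legs' outer faces on the other axis.

B is a rectangular door frame: two vertical jambs of 98×170 mm section, 2097 mm tall, with a clear opening 963 mm wide between their inner faces. A header 53 mm tall and 170 mm deep lies on top of the jambs and spans the full outside width.

C is a spool: two coaxial disc flanges of radius 66 mm and thickness 18 mm, joined by a core cylinder of radius 22 mm and height 124 mm. The lower flange rests on z = 0 and the three cylinders share a vertical axis.

The door frame is on the floor beside the stool on its +x side. The spool is on top of the stool.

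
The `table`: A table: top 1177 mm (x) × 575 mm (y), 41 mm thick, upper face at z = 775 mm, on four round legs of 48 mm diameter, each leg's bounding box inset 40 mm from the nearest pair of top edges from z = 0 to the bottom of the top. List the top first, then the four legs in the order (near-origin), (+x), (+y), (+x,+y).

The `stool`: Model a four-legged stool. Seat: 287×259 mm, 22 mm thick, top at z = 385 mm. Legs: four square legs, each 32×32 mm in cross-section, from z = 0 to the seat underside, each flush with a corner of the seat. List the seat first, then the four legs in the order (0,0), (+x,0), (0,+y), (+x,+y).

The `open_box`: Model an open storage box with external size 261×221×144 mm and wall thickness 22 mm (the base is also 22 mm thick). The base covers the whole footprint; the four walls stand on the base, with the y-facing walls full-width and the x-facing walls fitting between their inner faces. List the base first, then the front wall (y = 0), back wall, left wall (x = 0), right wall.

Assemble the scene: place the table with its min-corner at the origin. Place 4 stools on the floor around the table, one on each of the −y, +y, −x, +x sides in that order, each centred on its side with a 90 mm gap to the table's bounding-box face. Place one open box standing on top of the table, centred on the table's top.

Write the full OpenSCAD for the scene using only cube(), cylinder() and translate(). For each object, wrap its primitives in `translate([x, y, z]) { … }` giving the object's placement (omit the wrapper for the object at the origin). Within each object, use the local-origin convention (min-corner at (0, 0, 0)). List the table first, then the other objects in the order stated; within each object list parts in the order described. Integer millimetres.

translate([0, 0, 734]) cube([1177, 575, 41]);
translate([64, 64, 0]) cylinder(h = 734, r = 24);
translate([1113, 64, 0]) cylinder(h = 734, r = 24);
translate([64, 511, 0]) cylinder(h = 734, r = 24);
translate([1113, 511, 0]) cylinder(h = 734, r = 24);
translate([445, -349, 0]) {
  translate([0, 0, 363]) cube([287, 259, 22]);
  cube([32, 32, 363]);
  translate([255, 0, 0]) cube([32, 32, 363]);
  translate([0, 227, 0]) cube([32, 32, 363]);
  translate([255, 227, 0]) cube([32, 32, 363]);
}
translate([445, 665, 0]) {
  translate([0, 0, 363]) cube([287, 259, 22]);
  cube([32, 32, 363]);
  translate([255, 0, 0]) cube([32, 32, 363]);
  translate([0, 227, 0]) cube([32, 32, 363]);
  translate([255, 227, 0]) cube([32, 32, 363]);
}
translate([-377, 158, 0]) {
  translate([0, 0, 363]) cube([287, 259, 22]);
  cube([32, 32, 363]);
  translate([255, 0, 0]) cube([32, 32, 363]);
  translate([0, 227, 0]) cube([32, 32, 363]);
  translate([255, 227, 0]) cube([32, 32, 363]);
}
translate([1267, 158, 0]) {
  translate([0, 0, 363]) cube([287, 259, 22]);
  cube([32, 32, 363]);
  translate([255, 0, 0]) cube([32, 32, 363]);
  translate([0, 227, 0]) cube([32, 32, 363]);
  translate([255, 227, 0]) cube([32, 32, 363]);
}
translate([458, 177, 775]) {
  cube([261, 221, 22]);
  translate([0, 0, 22]) cube([261, 22, 122]);
  translate([0, 199, 22]) cube([261, 22, 122]);
  translate([0, 22, 22]) cube([22, 177, 122]);
  translate([239, 22, 22]) cube([22, 177, 122]);
}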